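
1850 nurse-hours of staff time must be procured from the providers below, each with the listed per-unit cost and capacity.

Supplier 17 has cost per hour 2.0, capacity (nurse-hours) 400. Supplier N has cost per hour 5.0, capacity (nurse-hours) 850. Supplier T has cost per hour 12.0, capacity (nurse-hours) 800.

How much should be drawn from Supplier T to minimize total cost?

Fill from the cheapest provider first.
Supplier 17 at 2.0: take all 400 nurse-hours — 1450 still needed.
Take 850 from Supplier N at 5.0 — need 600 more.
Supplier T at 12.0: take 600 of its 800 — requirement met.

600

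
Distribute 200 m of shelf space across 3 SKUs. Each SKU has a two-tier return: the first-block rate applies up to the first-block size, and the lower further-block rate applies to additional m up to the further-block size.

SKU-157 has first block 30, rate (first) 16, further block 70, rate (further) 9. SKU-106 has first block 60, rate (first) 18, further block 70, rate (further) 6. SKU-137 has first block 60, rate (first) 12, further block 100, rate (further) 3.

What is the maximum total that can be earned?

2730

Order all 6 blocks by rate: SKU-106/first 18 > SKU-157/first 16 > SKU-137/first 12 > SKU-157/second 9 > SKU-106/second 6 > SKU-137/second 3.
Fill SKU-106 first block (60 at 18) ; 140 left.
SKU-157/first (16): +30 ; 110 left.
SKU-137/first (12): +60 ; 50 left.
SKU-157 second at 9: only 50 left, fill 50.
Total = 18×60 + 16×30 + 12×60 + 9×50 = 2730.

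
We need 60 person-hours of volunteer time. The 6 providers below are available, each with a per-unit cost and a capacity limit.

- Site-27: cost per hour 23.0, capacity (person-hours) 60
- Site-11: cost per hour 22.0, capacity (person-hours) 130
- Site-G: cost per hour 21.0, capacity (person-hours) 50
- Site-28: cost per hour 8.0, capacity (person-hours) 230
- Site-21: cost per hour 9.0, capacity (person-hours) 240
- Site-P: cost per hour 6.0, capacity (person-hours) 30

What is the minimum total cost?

Use providers in increasing cost order.
Site-P (6.0): use full 30 — 30 person-hours to go.
Take 30 from Site-28 at 8.0 to finish.
Site-21, Site-G, Site-11, Site-27: unused.
Cost = 30×6.0 + 30×8.0 = 420.

420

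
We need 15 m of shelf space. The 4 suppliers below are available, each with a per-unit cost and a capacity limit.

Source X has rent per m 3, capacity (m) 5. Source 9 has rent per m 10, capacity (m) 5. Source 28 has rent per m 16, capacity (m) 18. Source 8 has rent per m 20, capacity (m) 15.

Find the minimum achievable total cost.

145

Use suppliers in increasing cost order.
Take 5 from Source X at 3 — need 10 more.
Source 9 (10): use full 5 — 5 m to go.
Source 28 (16): take the remaining 5 — done.
Source 8: unused.
Cost = 5×3 + 5×10 + 5×16 = 145.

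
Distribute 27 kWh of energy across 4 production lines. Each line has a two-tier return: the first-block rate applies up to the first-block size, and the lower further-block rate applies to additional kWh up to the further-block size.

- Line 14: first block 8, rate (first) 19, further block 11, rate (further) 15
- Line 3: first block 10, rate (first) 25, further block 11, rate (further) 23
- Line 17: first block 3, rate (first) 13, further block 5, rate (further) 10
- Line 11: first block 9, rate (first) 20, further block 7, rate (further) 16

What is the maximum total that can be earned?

623

Rank every tier by rate: Line 3/first 25 > Line 3/second 23 > Line 11/first 20 > Line 14/first 19 > Line 11/second 16 > Line 14/second 15 > Line 17/first 13 > Line 17/second 10.
Line 3 first at 25: fill all 10 → 17 left.
Fill Line 3 second block (11 at 23) → 6 left.
6 remain; put them into Line 11 first at 20.
Total = 25×10 + 23×11 + 20×6 = 623.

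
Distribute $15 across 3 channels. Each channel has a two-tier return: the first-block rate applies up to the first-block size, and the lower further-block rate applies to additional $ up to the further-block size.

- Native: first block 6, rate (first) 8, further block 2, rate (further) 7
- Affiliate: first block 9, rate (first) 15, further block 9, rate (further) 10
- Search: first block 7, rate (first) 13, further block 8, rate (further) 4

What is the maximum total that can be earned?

213

Rank every tier by rate: Affiliate/tier1 15 > Search/tier1 13 > Affiliate/tier2 10 > Native/tier1 8 > Native/tier2 7 > Search/tier2 4.
Affiliate/tier1 (15): +9 → 6 left.
6 remain; put them into Search tier1 at 13.
Total = 15×9 + 13×6 = 213.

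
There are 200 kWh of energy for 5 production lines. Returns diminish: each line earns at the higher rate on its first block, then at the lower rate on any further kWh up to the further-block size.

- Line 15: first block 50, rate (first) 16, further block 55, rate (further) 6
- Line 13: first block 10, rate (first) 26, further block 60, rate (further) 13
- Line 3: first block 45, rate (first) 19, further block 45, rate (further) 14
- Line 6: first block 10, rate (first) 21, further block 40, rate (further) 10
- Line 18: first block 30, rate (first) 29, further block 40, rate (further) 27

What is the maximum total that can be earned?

4285

Rank every tier by rate: Line 18/tier1 29 > Line 18/tier2 27 > Line 13/tier1 26 > Line 6/tier1 21 > Line 3/tier1 19 > Line 15/tier1 16 > Line 3/tier2 14 > Line 13/tier2 13 > Line 6/tier2 10 > Line 15/tier2 6.
Line 18 tier1 at 29: fill all 30 — 170 left.
Line 18/tier2 (27): +40 — 130 left.
Line 13 tier1 at 26: fill all 10 — 120 left.
Line 6 tier1 at 21: fill all 10 — 110 left.
Line 3/tier1 (19): +45 — 65 left.
Line 15/tier1 (16): +50 — 15 left.
15 remain; put them into Line 3 tier2 at 14.
Total = 29×30 + 27×40 + 26×10 + 21×10 + 19×45 + 16×50 + 14×15 = 4285.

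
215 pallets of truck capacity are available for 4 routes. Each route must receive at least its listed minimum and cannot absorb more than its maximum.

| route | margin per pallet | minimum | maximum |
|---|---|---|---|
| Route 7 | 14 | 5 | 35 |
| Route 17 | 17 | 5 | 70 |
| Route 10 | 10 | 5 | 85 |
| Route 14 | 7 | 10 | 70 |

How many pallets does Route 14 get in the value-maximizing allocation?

Meeting every minimum uses 5+5+5+10 = 25 pallets, leaving 190.
Order the routes by margin per pallet: Route 17 17 > Route 7 14 > Route 10 10 > Route 14 7.
Route 17 takes 65 more to reach its cap of 70 → 125 left.
Route 7: +30 to 35 (cap) → 95 left.
Route 10 takes 80 more to reach its cap of 85 → 15 left.
Route 14 has room for 60 more but only 15 remain, so it gets 25.

25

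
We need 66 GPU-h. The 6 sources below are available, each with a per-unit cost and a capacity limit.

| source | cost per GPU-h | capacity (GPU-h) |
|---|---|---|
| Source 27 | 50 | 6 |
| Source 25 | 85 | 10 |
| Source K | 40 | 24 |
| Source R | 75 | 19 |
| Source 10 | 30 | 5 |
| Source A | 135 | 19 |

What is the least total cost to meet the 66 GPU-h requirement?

3955

Cheapest first:
Source 10 at 30: take all 5 GPU-h — 61 still needed.
Source K at 40: take all 24 GPU-h — 37 still needed.
Source 27 at 50: take all 6 GPU-h — 31 still needed.
Take 19 from Source R at 75 — need 12 more.
Source 25 (85): use full 10 — 2 GPU-h to go.
Take 2 from Source A at 135 to finish.
Cost = 5×30 + 24×40 + 6×50 + 19×75 + 10×85 + 2×135 = 3955.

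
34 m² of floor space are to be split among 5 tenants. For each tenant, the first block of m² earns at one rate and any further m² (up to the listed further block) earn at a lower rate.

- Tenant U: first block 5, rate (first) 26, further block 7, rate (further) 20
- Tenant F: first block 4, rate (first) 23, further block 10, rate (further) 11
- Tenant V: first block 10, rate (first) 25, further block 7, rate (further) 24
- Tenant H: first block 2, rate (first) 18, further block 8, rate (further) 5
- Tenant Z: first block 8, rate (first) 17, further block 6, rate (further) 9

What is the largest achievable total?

798

Order all 10 blocks by rate: Tenant U/tier1 26 > Tenant V/tier1 25 > Tenant V/tier2 24 > Tenant F/tier1 23 > Tenant U/tier2 20 > Tenant H/tier1 18 > Tenant Z/tier1 17 > Tenant F/tier2 11 > Tenant Z/tier2 9 > Tenant H/tier2 5.
Tenant U/tier1 (26): +5 — 29 left.
Tenant V tier1 at 25: fill all 10 — 19 left.
Tenant V/tier2 (24): +7 — 12 left.
Fill Tenant F tier1 block (4 at 23) — 8 left.
Tenant U/tier2 (20): +7 — 1 left.
1 remain; put them into Tenant H tier1 at 18.
Total = 26×5 + 25×10 + 24×7 + 23×4 + 20×7 + 18×1 = 798.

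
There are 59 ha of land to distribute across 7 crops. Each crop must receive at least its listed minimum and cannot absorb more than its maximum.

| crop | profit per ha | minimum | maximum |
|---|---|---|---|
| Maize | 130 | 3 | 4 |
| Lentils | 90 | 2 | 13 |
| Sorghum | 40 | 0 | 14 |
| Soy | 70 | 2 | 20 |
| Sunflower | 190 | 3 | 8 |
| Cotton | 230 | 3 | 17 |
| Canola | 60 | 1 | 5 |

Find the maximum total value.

Meeting every minimum uses 3+2+0+2+3+3+1 = 14 ha, leaving 45.
Highest profit per ha first: Cotton 230 > Sunflower 190 > Maize 130 > Lentils 90 > Soy 70 > Canola 60 > Sorghum 40.
Cotton takes 14 more to reach its cap of 17 ; 31 left.
Give Sunflower 5 more to hit its cap of 8 ; 26 left.
Give Maize 1 more to hit its cap of 4 ; 25 left.
Lentils takes 11 more to reach its cap of 13 ; 14 left.
Soy: +14 (room for 18) → 16. Pool exhausted.
Total = 130×4 + 90×13 + 70×16 + 190×8 + 230×17 + 60×1 = 8300.

8300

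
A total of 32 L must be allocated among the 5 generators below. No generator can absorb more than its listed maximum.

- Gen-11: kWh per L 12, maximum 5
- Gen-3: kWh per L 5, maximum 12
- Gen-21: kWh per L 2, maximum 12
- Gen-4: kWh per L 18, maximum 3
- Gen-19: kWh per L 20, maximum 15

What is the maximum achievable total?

Highest kWh per L first: Gen-19 20 > Gen-4 18 > Gen-11 12 > Gen-3 5 > Gen-21 2.
Gen-19 takes 15 to reach its cap of 15 ; 17 left.
Gen-4: +3 to 3 (cap) ; 14 left.
Give Gen-11 5 to hit its cap of 5 ; 9 left.
Gen-3: +9 (room for 12) → 9. Pool exhausted.
Total = 12×5 + 5×9 + 18×3 + 20×15 = 459.

459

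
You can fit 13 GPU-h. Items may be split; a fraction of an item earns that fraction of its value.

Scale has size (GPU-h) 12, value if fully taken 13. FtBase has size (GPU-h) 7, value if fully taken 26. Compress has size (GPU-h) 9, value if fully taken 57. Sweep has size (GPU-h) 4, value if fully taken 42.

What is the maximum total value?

99

Rank by value-to-size ratio: Sweep 42/4≈10.5, Compress 57/9≈6.33, FtBase 26/7≈3.71, Scale 13/12≈1.08.
Take all of Sweep (4 GPU-h, value 42) — 9 GPU-h left.
Take all of Compress (9 GPU-h, value 57) — 0 GPU-h left.
Total value = 99.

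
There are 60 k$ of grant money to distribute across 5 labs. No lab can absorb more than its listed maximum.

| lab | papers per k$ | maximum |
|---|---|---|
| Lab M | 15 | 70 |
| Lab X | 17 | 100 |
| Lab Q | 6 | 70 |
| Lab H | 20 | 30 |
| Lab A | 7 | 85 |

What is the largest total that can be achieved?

1110

Order the labs by papers per k$: Lab H 20 > Lab X 17 > Lab M 15 > Lab A 7 > Lab Q 6.
Give Lab H 30 to hit its cap of 30 — 30 left.
Lab X has room for 100 but only 30 remain, so it gets 30.
Total = 17×30 + 20×30 = 1110.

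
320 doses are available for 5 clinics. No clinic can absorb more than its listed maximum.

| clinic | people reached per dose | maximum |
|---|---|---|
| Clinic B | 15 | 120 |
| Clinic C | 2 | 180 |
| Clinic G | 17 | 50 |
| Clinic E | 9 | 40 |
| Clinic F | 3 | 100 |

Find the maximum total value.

3330

Order the clinics by people reached per dose: Clinic G 17 > Clinic B 15 > Clinic E 9 > Clinic F 3 > Clinic C 2.
Clinic G: +50 to 50 (cap) ; 270 left.
Clinic B: +120 to 120 (cap) ; 150 left.
Clinic E: +40 to 40 (cap) ; 110 left.
Give Clinic F 100 to hit its cap of 100 ; 10 left.
Clinic C has room for 180 but only 10 remain, so it gets 10.
Total = 15×120 + 2×10 + 17×50 + 9×40 + 3×100 = 3330.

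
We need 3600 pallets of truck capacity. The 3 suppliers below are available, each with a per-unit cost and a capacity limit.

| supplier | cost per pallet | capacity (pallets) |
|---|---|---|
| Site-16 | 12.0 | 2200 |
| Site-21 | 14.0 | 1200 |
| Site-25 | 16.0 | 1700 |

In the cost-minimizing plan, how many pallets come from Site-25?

200

Cheapest first:
Site-16 at 12.0: take all 2200 pallets — 1400 still needed.
Site-21 at 14.0: take all 1200 pallets — 200 still needed.
Site-25 at 16.0: take 200 of its 1700 — requirement met.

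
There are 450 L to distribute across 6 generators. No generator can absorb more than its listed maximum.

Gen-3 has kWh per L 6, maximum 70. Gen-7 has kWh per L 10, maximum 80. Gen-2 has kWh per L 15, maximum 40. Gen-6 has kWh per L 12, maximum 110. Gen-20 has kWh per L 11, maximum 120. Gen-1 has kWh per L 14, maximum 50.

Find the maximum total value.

5040

Rank by kWh per L: Gen-2 15 > Gen-1 14 > Gen-6 12 > Gen-20 11 > Gen-7 10 > Gen-3 6.
Gen-2: +40 to 40 (cap) ; 410 left.
Gen-1: +50 to 50 (cap) ; 360 left.
Gen-6: +110 to 110 (cap) ; 250 left.
Gen-20: +120 to 120 (cap) ; 130 left.
Gen-7: +80 to 80 (cap) ; 50 left.
Gen-3 has room for 70 but only 50 remain, so it gets 50.
Total = 6×50 + 10×80 + 15×40 + 12×110 + 11×120 + 14×50 = 5040.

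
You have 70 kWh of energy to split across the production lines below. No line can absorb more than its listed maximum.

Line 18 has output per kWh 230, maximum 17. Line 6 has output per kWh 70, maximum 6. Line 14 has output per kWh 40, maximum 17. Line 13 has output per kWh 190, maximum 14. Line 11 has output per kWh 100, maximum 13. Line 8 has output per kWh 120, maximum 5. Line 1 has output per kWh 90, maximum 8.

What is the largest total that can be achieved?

9890

Rank by output per kWh: Line 18 230 > Line 13 190 > Line 8 120 > Line 11 100 > Line 1 90 > Line 6 70 > Line 14 40.
Line 18: +17 to 17 (cap) — 53 left.
Give Line 13 14 to hit its cap of 14 — 39 left.
Line 8 takes 5 to reach its cap of 5 — 34 left.
Line 11: +13 to 13 (cap) — 21 left.
Line 1 takes 8 to reach its cap of 8 — 13 left.
Line 6: +6 to 6 (cap) — 7 left.
Line 14: +7 (room for 17) → 7. Pool exhausted.
Total = 230×17 + 70×6 + 40×7 + 190×14 + 100×13 + 120×5 + 90×8 = 9890.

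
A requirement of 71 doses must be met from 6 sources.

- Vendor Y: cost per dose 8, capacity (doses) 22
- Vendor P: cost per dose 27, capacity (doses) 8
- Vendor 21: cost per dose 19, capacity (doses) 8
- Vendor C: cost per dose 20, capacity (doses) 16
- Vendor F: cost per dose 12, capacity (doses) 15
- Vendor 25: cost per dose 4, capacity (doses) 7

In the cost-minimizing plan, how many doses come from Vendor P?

Cheapest first:
Vendor 25 at 4: take all 7 doses ; 64 still needed.
Take 22 from Vendor Y at 8 ; need 42 more.
Vendor F at 12: take all 15 doses ; 27 still needed.
Take 8 from Vendor 21 at 19 ; need 19 more.
Vendor C at 20: take all 16 doses ; 3 still needed.
Vendor P at 27: take 3 of its 8 ; requirement met.

3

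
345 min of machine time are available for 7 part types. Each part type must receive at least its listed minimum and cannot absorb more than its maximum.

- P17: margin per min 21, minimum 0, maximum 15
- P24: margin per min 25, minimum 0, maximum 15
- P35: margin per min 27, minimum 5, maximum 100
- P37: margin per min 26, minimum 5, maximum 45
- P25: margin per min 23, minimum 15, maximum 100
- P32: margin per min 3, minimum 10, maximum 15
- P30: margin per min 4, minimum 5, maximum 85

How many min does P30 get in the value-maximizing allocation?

Meeting every minimum uses 0+0+5+5+15+10+5 = 40 min, leaving 305.
Highest margin per min first: P35 27 > P37 26 > P24 25 > P25 23 > P17 21 > P30 4 > P32 3.
P35: +95 to 100 (cap) — 210 left.
P37 takes 40 more to reach its cap of 45 — 170 left.
Give P24 15 more to hit its cap of 15 — 155 left.
P25 takes 85 more to reach its cap of 100 — 70 left.
Give P17 15 more to hit its cap of 15 — 55 left.
P30 has room for 80 more but only 55 remain, so it gets 60.

60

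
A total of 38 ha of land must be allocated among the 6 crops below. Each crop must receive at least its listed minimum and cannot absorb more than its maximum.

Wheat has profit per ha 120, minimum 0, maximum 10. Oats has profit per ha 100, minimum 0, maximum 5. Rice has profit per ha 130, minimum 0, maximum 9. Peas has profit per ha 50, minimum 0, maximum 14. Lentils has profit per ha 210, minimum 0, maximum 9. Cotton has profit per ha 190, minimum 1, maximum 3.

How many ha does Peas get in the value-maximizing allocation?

2

Meeting every minimum uses 0+0+0+0+0+1 = 1 ha, leaving 37.
Order the crops by profit per ha: Lentils 210 > Cotton 190 > Rice 130 > Wheat 120 > Oats 100 > Peas 50.
Lentils: +9 to 9 (cap) → 28 left.
Cotton: +2 to 3 (cap) → 26 left.
Give Rice 9 more to hit its cap of 9 → 17 left.
Wheat takes 10 more to reach its cap of 10 → 7 left.
Oats takes 5 more to reach its cap of 5 → 2 left.
Peas: +2 (room for 14) → 2. Pool exhausted.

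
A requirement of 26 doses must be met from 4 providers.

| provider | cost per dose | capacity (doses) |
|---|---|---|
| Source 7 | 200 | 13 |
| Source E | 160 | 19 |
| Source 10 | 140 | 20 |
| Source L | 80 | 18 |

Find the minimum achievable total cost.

Cheapest first:
Take 18 from Source L at 80 → need 8 more.
Source 10 at 140: take 8 of its 20 → requirement met.
Source E, Source 7: unused.
Cost = 18×80 + 8×140 = 2560.

2560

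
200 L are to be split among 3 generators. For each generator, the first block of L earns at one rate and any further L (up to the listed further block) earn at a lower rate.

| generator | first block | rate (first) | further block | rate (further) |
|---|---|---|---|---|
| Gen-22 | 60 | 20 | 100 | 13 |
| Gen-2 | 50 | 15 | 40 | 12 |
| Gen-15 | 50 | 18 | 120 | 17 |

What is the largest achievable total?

Treat each block as its own option and order by rate: Gen-22/tier1 20 > Gen-15/tier1 18 > Gen-15/tier2 17 > Gen-2/tier1 15 > Gen-22/tier2 13 > Gen-2/tier2 12.
Gen-22 tier1 at 20: fill all 60 ; 140 left.
Fill Gen-15 tier1 block (50 at 18) ; 90 left.
90 remain; put them into Gen-15 tier2 at 17.
Total = 20×60 + 18×50 + 17×90 = 3630.

3630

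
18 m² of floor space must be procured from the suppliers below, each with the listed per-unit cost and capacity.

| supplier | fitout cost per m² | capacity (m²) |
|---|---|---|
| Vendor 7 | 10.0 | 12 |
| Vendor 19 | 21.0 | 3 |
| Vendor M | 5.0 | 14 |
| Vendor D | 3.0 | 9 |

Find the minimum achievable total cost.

72

Cheapest first:
Vendor D at 3.0: take all 9 m² ; 9 still needed.
Vendor M at 5.0: take 9 of its 14 ; requirement met.
Vendor 7, Vendor 19: unused.
Cost = 9×3.0 + 9×5.0 = 72.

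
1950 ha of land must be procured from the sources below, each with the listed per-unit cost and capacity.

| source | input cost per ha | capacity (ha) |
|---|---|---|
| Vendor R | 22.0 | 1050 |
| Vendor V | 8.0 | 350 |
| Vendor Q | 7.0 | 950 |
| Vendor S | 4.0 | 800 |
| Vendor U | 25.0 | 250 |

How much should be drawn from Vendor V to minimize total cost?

Use sources in increasing cost order.
Vendor S (4.0): use full 800 — 1150 ha to go.
Take 950 from Vendor Q at 7.0 — need 200 more.
Vendor V at 8.0: take 200 of its 350 — requirement met.
Vendor R, Vendor U: unused.

200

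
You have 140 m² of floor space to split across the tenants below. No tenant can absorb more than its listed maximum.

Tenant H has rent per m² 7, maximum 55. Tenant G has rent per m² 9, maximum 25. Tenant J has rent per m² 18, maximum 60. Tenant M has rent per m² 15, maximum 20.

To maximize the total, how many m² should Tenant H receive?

35

Highest rent per m² first: Tenant J 18 > Tenant M 15 > Tenant G 9 > Tenant H 7.
Give Tenant J 60 to hit its cap of 60 — 80 left.
Tenant M: +20 to 20 (cap) — 60 left.
Give Tenant G 25 to hit its cap of 25 — 35 left.
Only 35 left; Tenant H takes them to reach 35.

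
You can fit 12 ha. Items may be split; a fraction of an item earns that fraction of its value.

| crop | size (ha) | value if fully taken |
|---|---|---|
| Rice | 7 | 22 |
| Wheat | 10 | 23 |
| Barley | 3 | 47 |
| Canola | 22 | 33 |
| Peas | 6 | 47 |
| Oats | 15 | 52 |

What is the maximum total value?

104.4

Best value per unit of size first: Barley 47/3≈15.7, Peas 47/6≈7.83, Oats 52/15≈3.47, Rice 22/7≈3.14, Wheat 23/10≈2.3, Canola 33/22≈1.5.
All 3 ha of Barley fit (value 47) ; 9 remain.
Take all of Peas (6 ha, value 47) ; 3 ha left.
Fill the last 3 ha with part of Oats: 3/15 of it earns 10.4.
Total value = 104.4.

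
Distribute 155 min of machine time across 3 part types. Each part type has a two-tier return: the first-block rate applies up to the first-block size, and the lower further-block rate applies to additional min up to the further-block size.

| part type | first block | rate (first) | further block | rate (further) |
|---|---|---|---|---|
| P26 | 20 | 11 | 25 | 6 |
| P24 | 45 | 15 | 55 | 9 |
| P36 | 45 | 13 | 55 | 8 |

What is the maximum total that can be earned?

Rank every tier by rate: P24/tier1 15 > P36/tier1 13 > P26/tier1 11 > P24/tier2 9 > P36/tier2 8 > P26/tier2 6.
Fill P24 tier1 block (45 at 15) ; 110 left.
Fill P36 tier1 block (45 at 13) ; 65 left.
P26 tier1 at 11: fill all 20 ; 45 left.
P24 tier2 at 9: only 45 left, fill 45.
Total = 15×45 + 13×45 + 11×20 + 9×45 = 1885.

1885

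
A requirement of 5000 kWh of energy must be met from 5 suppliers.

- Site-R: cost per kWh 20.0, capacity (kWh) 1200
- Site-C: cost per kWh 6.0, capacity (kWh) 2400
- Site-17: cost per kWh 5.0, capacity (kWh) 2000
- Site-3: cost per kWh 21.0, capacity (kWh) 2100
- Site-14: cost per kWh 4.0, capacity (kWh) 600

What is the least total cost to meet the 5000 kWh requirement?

26800

Fill from the cheapest supplier first.
Take 600 from Site-14 at 4.0 → need 4400 more.
Site-17 at 5.0: take all 2000 kWh → 2400 still needed.
Site-C (6.0): use full 2400 → 0 kWh to go.
Site-R, Site-3: unused.
Cost = 600×4.0 + 2000×5.0 + 2400×6.0 = 26800.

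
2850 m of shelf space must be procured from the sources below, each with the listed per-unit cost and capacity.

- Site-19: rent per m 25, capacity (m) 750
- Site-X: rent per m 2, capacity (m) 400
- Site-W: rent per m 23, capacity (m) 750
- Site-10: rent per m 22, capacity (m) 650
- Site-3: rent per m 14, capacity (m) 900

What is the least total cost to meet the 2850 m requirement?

48700

Use sources in increasing cost order.
Take 400 from Site-X at 2 ; need 2450 more.
Site-3 at 14: take all 900 m ; 1550 still needed.
Site-10 at 22: take all 650 m ; 900 still needed.
Site-W (23): use full 750 ; 150 m to go.
Take 150 from Site-19 at 25 to finish.
Cost = 400×2 + 900×14 + 650×22 + 750×23 + 150×25 = 48700.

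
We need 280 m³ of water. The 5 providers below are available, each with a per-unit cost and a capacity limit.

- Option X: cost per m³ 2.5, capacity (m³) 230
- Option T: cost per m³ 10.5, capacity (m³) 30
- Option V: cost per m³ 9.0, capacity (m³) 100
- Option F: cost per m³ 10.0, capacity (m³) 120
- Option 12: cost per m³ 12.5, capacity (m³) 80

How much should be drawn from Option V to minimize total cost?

50

Fill from the cheapest provider first.
Take 230 from Option X at 2.5 → need 50 more.
Option V (9.0): take the remaining 50 → done.
Option F, Option T, Option 12: unused.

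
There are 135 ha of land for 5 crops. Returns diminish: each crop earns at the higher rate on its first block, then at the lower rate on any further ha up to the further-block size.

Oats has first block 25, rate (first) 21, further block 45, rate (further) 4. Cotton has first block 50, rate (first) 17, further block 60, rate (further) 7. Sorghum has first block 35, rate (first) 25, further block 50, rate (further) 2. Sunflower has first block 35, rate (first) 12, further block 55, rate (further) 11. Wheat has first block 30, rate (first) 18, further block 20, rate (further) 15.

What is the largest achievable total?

Rank every tier by rate: Sorghum/T1 25 > Oats/T1 21 > Wheat/T1 18 > Cotton/T1 17 > Wheat/T2 15 > Sunflower/T1 12 > Sunflower/T2 11 > Cotton/T2 7 > Oats/T2 4 > Sorghum/T2 2.
Sorghum/T1 (25): +35 ; 100 left.
Oats/T1 (21): +25 ; 75 left.
Fill Wheat T1 block (30 at 18) ; 45 left.
45 remain; put them into Cotton T1 at 17.
Total = 25×35 + 21×25 + 18×30 + 17×45 = 2705.

2705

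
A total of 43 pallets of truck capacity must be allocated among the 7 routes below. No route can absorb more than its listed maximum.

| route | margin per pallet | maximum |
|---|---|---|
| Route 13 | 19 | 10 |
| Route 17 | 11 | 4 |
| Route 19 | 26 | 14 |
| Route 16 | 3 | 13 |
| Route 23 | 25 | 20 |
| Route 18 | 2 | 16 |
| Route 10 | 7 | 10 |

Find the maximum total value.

Rank by margin per pallet: Route 19 26 > Route 23 25 > Route 13 19 > Route 17 11 > Route 10 7 > Route 16 3 > Route 18 2.
Give Route 19 14 to hit its cap of 14 ; 29 left.
Route 23 takes 20 to reach its cap of 20 ; 9 left.
Route 13: +9 (room for 10) → 9. Pool exhausted.
Total = 19×9 + 26×14 + 25×20 = 1035.

1035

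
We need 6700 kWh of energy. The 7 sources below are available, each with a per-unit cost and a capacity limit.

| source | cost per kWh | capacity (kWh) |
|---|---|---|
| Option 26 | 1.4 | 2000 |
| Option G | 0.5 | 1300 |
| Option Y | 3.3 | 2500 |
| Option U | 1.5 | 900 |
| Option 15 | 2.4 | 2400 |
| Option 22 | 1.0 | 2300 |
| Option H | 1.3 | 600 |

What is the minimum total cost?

7280

Fill from the cheapest source first.
Take 1300 from Option G at 0.5 — need 5400 more.
Option 22 at 1.0: take all 2300 kWh — 3100 still needed.
Take 600 from Option H at 1.3 — need 2500 more.
Option 26 at 1.4: take all 2000 kWh — 500 still needed.
Option U at 1.5: take 500 of its 900 — requirement met.
Option 15, Option Y: unused.
Cost = 1300×0.5 + 2300×1.0 + 600×1.3 + 2000×1.4 + 500×1.5 = 7280.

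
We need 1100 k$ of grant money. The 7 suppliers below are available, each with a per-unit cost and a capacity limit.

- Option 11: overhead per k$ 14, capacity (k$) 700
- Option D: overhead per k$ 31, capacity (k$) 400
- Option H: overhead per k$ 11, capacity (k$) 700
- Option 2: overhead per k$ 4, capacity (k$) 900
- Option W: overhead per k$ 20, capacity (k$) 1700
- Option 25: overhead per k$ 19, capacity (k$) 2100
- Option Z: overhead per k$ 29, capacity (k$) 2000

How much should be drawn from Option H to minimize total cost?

200

Use suppliers in increasing cost order.
Option 2 (4): use full 900 — 200 k$ to go.
Option H at 11: take 200 of its 700 — requirement met.
Option 11, Option 25, Option W, Option Z, Option D: unused.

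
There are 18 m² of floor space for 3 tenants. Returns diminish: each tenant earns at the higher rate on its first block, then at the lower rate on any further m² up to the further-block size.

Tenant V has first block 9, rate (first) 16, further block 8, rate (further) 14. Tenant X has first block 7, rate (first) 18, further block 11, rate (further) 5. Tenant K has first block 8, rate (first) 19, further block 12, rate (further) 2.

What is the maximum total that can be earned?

326

Treat each block as its own option and order by rate: Tenant K/first 19 > Tenant X/first 18 > Tenant V/first 16 > Tenant V/second 14 > Tenant X/second 5 > Tenant K/second 2.
Tenant K first at 19: fill all 8 → 10 left.
Tenant X first at 18: fill all 7 → 3 left.
3 remain; put them into Tenant V first at 16.
Total = 19×8 + 18×7 + 16×3 = 326.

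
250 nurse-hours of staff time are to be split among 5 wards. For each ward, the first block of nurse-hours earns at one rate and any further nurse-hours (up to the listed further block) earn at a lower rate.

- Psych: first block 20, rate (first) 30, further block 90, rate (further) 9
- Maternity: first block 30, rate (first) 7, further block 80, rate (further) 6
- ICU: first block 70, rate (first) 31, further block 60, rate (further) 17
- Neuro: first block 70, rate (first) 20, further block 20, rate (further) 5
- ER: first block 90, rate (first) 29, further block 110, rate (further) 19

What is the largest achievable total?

Rank every tier by rate: ICU/tier1 31 > Psych/tier1 30 > ER/tier1 29 > Neuro/tier1 20 > ER/tier2 19 > ICU/tier2 17 > Psych/tier2 9 > Maternity/tier1 7 > Maternity/tier2 6 > Neuro/tier2 5.
ICU/tier1 (31): +70 → 180 left.
Psych/tier1 (30): +20 → 160 left.
ER/tier1 (29): +90 → 70 left.
Neuro tier1 at 20: fill all 70 → 0 left.
Total = 31×70 + 30×20 + 29×90 + 20×70 = 6780.

6780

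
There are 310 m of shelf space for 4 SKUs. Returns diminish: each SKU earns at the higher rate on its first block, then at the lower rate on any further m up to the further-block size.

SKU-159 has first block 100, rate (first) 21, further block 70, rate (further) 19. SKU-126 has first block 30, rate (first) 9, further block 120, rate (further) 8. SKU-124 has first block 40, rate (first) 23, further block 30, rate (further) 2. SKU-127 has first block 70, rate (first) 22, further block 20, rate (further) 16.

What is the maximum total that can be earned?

Rank every tier by rate: SKU-124/tier1 23 > SKU-127/tier1 22 > SKU-159/tier1 21 > SKU-159/tier2 19 > SKU-127/tier2 16 > SKU-126/tier1 9 > SKU-126/tier2 8 > SKU-124/tier2 2.
Fill SKU-124 tier1 block (40 at 23) → 270 left.
SKU-127 tier1 at 22: fill all 70 → 200 left.
SKU-159/tier1 (21): +100 → 100 left.
SKU-159/tier2 (19): +70 → 30 left.
SKU-127/tier2 (16): +20 → 10 left.
SKU-126 tier1 at 9: only 10 left, fill 10.
Total = 23×40 + 22×70 + 21×100 + 19×70 + 16×20 + 9×10 = 6300.

6300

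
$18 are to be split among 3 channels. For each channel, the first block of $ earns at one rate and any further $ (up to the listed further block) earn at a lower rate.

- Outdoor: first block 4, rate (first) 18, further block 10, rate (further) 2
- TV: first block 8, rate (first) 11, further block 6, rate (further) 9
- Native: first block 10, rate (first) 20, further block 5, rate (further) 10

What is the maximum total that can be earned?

Order all 6 blocks by rate: Native/T1 20 > Outdoor/T1 18 > TV/T1 11 > Native/T2 10 > TV/T2 9 > Outdoor/T2 2.
Fill Native T1 block (10 at 20) — 8 left.
Fill Outdoor T1 block (4 at 18) — 4 left.
4 remain; put them into TV T1 at 11.
Total = 20×10 + 18×4 + 11×4 = 316.

316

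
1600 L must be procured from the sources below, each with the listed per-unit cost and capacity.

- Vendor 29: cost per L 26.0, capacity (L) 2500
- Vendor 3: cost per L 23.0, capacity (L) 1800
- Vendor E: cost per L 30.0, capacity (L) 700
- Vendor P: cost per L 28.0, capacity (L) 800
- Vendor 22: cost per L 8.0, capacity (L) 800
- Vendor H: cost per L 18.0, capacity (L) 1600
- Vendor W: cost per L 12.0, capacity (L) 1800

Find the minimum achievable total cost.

Cheapest first:
Vendor 22 at 8.0: take all 800 L ; 800 still needed.
Take 800 from Vendor W at 12.0 to finish.
Vendor H, Vendor 3, Vendor 29, Vendor P, Vendor E: unused.
Cost = 800×8.0 + 800×12.0 = 16000.

16000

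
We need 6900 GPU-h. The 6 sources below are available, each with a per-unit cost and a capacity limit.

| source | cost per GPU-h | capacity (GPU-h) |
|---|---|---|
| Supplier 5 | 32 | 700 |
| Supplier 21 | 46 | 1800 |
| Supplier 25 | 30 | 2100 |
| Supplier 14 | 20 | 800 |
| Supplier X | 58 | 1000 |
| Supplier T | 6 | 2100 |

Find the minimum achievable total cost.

Use sources in increasing cost order.
Supplier T at 6: take all 2100 GPU-h — 4800 still needed.
Supplier 14 (20): use full 800 — 4000 GPU-h to go.
Take 2100 from Supplier 25 at 30 — need 1900 more.
Take 700 from Supplier 5 at 32 — need 1200 more.
Supplier 21 at 46: take 1200 of its 1800 — requirement met.
Supplier X: unused.
Cost = 2100×6 + 800×20 + 2100×30 + 700×32 + 1200×46 = 169200.

169200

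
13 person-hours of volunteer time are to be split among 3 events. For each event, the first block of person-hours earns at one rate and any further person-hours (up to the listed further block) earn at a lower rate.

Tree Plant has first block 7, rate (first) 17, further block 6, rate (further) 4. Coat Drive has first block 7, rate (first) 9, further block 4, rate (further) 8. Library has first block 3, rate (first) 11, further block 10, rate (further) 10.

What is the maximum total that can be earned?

Order all 6 blocks by rate: Tree Plant/tier1 17 > Library/tier1 11 > Library/tier2 10 > Coat Drive/tier1 9 > Coat Drive/tier2 8 > Tree Plant/tier2 4.
Tree Plant tier1 at 17: fill all 7 ; 6 left.
Library/tier1 (11): +3 ; 3 left.
Library/tier2: +3 of 10 at 10; pool empty.
Total = 17×7 + 11×3 + 10×3 = 182.

182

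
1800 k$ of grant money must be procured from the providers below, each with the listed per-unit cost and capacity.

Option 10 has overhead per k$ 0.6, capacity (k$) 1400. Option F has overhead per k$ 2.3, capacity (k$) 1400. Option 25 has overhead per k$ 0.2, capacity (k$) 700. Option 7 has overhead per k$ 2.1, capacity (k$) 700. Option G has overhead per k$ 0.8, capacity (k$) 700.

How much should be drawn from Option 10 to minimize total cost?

1100

Cheapest first:
Option 25 (0.2): use full 700 — 1100 k$ to go.
Option 10 at 0.6: take 1100 of its 1400 — requirement met.
Option G, Option 7, Option F: unused.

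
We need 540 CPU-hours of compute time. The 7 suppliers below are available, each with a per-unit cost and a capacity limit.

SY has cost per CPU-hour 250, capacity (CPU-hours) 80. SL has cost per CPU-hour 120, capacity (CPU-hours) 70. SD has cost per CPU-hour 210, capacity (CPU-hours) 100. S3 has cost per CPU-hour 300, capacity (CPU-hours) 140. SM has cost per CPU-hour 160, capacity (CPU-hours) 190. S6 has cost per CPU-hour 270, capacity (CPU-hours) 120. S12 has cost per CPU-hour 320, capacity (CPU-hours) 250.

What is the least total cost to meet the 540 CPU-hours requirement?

106800

Use suppliers in increasing cost order.
SL at 120: take all 70 CPU-hours ; 470 still needed.
SM (160): use full 190 ; 280 CPU-hours to go.
SD at 210: take all 100 CPU-hours ; 180 still needed.
Take 80 from SY at 250 ; need 100 more.
Take 100 from S6 at 270 to finish.
S3, S12: unused.
Cost = 70×120 + 190×160 + 100×210 + 80×250 + 100×270 = 106800.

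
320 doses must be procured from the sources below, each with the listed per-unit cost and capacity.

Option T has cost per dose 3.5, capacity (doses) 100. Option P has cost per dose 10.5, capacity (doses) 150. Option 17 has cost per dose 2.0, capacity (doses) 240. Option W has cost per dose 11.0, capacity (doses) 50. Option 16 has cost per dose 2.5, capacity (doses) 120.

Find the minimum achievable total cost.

680

Fill from the cheapest source first.
Option 17 at 2.0: take all 240 doses → 80 still needed.
Option 16 at 2.5: take 80 of its 120 → requirement met.
Option T, Option P, Option W: unused.
Cost = 240×2.0 + 80×2.5 = 680.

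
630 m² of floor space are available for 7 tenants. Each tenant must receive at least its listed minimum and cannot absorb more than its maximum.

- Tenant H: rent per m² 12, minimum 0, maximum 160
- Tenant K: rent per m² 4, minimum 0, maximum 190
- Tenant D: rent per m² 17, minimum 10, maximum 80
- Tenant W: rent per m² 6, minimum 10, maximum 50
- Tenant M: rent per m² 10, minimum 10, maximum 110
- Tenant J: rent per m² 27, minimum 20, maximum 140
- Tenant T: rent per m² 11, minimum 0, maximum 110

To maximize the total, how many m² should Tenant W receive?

30

Meeting every minimum uses 0+0+10+10+10+20+0 = 50 m², leaving 580.
Rank by rent per m²: Tenant J 27 > Tenant D 17 > Tenant H 12 > Tenant T 11 > Tenant M 10 > Tenant W 6 > Tenant K 4.
Tenant J takes 120 more to reach its cap of 140 — 460 left.
Give Tenant D 70 more to hit its cap of 80 — 390 left.
Give Tenant H 160 more to hit its cap of 160 — 230 left.
Tenant T: +110 to 110 (cap) — 120 left.
Tenant M takes 100 more to reach its cap of 110 — 20 left.
Tenant W has room for 40 more but only 20 remain, so it gets 30.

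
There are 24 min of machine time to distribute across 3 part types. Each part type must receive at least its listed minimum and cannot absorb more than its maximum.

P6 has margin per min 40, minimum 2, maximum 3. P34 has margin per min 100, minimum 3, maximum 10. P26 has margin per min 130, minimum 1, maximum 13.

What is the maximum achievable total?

2670

Meeting every minimum uses 2+3+1 = 6 min, leaving 18.
Highest margin per min first: P26 130 > P34 100 > P6 40.
P26: +12 to 13 (cap) → 6 left.
Only 6 left; P34 takes them to reach 9.
Total = 40×2 + 100×9 + 130×13 = 2670.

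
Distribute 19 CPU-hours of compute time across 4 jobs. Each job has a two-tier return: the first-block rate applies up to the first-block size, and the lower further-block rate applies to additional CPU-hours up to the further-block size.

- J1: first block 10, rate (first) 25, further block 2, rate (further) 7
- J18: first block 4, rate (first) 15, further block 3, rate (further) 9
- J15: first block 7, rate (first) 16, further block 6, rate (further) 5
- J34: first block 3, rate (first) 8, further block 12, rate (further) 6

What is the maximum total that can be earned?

Treat each block as its own option and order by rate: J1/first 25 > J15/first 16 > J18/first 15 > J18/second 9 > J34/first 8 > J1/second 7 > J34/second 6 > J15/second 5.
Fill J1 first block (10 at 25) — 9 left.
Fill J15 first block (7 at 16) — 2 left.
J18/first: +2 of 4 at 15; pool empty.
Total = 25×10 + 16×7 + 15×2 = 392.

392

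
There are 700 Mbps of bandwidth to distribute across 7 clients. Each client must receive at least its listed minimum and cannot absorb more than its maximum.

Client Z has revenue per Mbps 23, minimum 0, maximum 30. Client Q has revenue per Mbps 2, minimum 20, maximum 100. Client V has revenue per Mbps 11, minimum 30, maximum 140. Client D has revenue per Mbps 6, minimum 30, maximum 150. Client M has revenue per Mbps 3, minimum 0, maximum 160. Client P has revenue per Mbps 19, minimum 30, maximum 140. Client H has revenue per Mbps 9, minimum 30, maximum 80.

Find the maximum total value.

6970

Meeting every minimum uses 0+20+30+30+0+30+30 = 140 Mbps, leaving 560.
Rank by revenue per Mbps: Client Z 23 > Client P 19 > Client V 11 > Client H 9 > Client D 6 > Client M 3 > Client Q 2.
Give Client Z 30 more to hit its cap of 30 → 530 left.
Client P: +110 to 140 (cap) → 420 left.
Client V: +110 to 140 (cap) → 310 left.
Client H takes 50 more to reach its cap of 80 → 260 left.
Client D: +120 to 150 (cap) → 140 left.
Client M: +140 (room for 160) → 140. Pool exhausted.
Total = 23×30 + 2×20 + 11×140 + 6×150 + 3×140 + 19×140 + 9×80 = 6970.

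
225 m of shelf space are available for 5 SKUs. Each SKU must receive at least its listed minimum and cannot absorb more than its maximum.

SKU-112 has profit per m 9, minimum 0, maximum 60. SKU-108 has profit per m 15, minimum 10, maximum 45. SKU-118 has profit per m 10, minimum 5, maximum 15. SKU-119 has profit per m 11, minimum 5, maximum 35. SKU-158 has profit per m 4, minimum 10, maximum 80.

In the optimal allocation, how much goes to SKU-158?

70

Meeting every minimum uses 0+10+5+5+10 = 30 m, leaving 195.
Order the SKUs by profit per m: SKU-108 15 > SKU-119 11 > SKU-118 10 > SKU-112 9 > SKU-158 4.
SKU-108 takes 35 more to reach its cap of 45 — 160 left.
SKU-119 takes 30 more to reach its cap of 35 — 130 left.
Give SKU-118 10 more to hit its cap of 15 — 120 left.
SKU-112: +60 to 60 (cap) — 60 left.
SKU-158 has room for 70 more but only 60 remain, so it gets 70.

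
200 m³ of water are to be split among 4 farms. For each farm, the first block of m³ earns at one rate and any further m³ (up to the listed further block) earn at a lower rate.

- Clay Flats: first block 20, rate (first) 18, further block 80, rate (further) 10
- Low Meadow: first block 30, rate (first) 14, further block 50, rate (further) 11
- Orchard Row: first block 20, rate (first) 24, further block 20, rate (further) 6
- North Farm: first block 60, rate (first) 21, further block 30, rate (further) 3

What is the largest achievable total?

3270

Treat each block as its own option and order by rate: Orchard Row/first 24 > North Farm/first 21 > Clay Flats/first 18 > Low Meadow/first 14 > Low Meadow/second 11 > Clay Flats/second 10 > Orchard Row/second 6 > North Farm/second 3.
Fill Orchard Row first block (20 at 24) — 180 left.
North Farm first at 21: fill all 60 — 120 left.
Clay Flats first at 18: fill all 20 — 100 left.
Low Meadow/first (14): +30 — 70 left.
Low Meadow/second (11): +50 — 20 left.
Clay Flats second at 10: only 20 left, fill 20.
Total = 24×20 + 21×60 + 18×20 + 14×30 + 11×50 + 10×20 = 3270.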